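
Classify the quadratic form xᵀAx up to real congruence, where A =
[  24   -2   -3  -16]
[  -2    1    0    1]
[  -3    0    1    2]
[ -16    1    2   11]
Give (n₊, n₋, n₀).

Answer: (4, 0, 0)

Derivation:
step 0: pivot 24 → sign +
step 1: pivot 5/6 → sign +
step 2: pivot 11/20 → sign +
step 3: pivot 2/11 → sign +
signature = (4, 0, 0)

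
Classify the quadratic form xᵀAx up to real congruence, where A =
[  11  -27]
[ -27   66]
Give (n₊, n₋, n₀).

step 0: pivot 11 → sign +
step 1: pivot -3/11 → sign −
signature = (1, 1, 0)

Answer: (1, 1, 0)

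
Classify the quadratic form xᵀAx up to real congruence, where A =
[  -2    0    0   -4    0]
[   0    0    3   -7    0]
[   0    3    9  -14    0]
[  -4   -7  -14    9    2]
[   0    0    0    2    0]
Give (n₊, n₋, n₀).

Answer: (2, 3, 0)

Derivation:
step 0: pivot -2 → sign −
step 1: pivot 9 → sign +
step 2: pivot -1 → sign −
step 3: pivot 2/3 → sign +
step 4: pivot -6 → sign −
signature = (2, 3, 0)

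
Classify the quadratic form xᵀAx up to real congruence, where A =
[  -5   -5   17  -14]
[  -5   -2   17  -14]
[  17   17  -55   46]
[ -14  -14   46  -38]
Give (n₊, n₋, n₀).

step 0: pivot -5 → sign −
step 1: pivot 3 → sign +
step 2: pivot 14/5 → sign +
step 3: pivot 2/7 → sign +
signature = (3, 1, 0)

Answer: (3, 1, 0)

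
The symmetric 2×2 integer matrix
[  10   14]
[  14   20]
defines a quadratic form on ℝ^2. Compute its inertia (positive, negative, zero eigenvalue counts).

Answer: (2, 0, 0)

Derivation:
step 0: pivot 10 → sign +
step 1: pivot 2/5 → sign +
signature = (2, 0, 0)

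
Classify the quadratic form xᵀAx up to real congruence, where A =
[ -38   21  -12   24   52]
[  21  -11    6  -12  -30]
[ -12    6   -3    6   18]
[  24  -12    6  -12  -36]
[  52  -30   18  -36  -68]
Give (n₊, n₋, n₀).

Answer: (2, 1, 2)

Derivation:
step 0: pivot -38 → sign −
step 1: pivot 23/38 → sign +
step 2: pivot 3/23 → sign +
step 3: row/col 3 already zero → sign 0
step 4: row/col 4 already zero → sign 0
signature = (2, 1, 2)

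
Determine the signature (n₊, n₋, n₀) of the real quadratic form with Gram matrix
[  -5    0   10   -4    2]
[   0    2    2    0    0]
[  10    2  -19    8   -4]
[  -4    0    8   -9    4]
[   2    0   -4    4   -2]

Answer: (1, 4, 0)

Derivation:
step 0: pivot -5 → sign −
step 1: pivot 2 → sign +
step 2: pivot -1 → sign −
step 3: pivot -29/5 → sign −
step 4: pivot -6/29 → sign −
signature = (1, 4, 0)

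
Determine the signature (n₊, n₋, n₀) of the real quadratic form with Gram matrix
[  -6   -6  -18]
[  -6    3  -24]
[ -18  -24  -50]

Answer: (1, 1, 1)

Derivation:
step 0: pivot -6 → sign −
step 1: pivot 9 → sign +
step 2: row/col 2 already zero → sign 0
signature = (1, 1, 1)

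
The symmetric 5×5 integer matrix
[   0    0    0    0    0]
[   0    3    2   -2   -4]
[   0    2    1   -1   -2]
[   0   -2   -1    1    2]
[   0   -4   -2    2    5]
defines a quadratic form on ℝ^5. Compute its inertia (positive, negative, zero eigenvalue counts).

Answer: (2, 1, 2)

Derivation:
step 0: pivot 3 → sign +
step 1: pivot -1/3 → sign −
step 2: pivot 1 → sign +
step 3: row/col 3 already zero → sign 0
step 4: row/col 4 already zero → sign 0
signature = (2, 1, 2)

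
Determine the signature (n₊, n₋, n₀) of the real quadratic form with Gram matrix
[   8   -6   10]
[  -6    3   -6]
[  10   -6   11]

step 0: pivot 8 → sign +
step 1: pivot -3/2 → sign −
step 2: row/col 2 already zero → sign 0
signature = (1, 1, 1)

Answer: (1, 1, 1)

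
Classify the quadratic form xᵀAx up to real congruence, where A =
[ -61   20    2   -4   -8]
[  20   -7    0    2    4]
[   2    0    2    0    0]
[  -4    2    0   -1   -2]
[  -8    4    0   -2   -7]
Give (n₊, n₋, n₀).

step 0: pivot -61 → sign −
step 1: pivot -27/61 → sign −
step 2: pivot 82/27 → sign +
step 3: pivot 3/41 → sign +
step 4: pivot -3 → sign −
signature = (2, 3, 0)

Answer: (2, 3, 0)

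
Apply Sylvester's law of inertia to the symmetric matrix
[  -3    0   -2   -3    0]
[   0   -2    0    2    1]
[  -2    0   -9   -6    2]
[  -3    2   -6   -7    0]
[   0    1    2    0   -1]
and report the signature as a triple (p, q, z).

step 0: pivot -3 → sign −
step 1: pivot -2 → sign −
step 2: pivot -23/3 → sign −
step 3: pivot 2/23 → sign +
step 4: row/col 4 already zero → sign 0
signature = (1, 3, 1)

Answer: (1, 3, 1)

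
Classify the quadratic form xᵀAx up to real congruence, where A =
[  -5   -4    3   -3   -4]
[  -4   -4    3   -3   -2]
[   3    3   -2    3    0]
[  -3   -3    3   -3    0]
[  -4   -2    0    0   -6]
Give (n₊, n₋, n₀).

step 0: pivot -5 → sign −
step 1: pivot -4/5 → sign −
step 2: pivot 1/4 → sign +
step 3: pivot -3 → sign −
step 4: pivot 2 → sign +
signature = (2, 3, 0)

Answer: (2, 3, 0)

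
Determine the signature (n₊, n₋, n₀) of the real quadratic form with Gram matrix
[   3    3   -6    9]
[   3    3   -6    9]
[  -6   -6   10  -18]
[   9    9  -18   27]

step 0: pivot 3 → sign +
step 1: pivot -2 → sign −
step 2: row/col 2 already zero → sign 0
step 3: row/col 3 already zero → sign 0
signature = (1, 1, 2)

Answer: (1, 1, 2)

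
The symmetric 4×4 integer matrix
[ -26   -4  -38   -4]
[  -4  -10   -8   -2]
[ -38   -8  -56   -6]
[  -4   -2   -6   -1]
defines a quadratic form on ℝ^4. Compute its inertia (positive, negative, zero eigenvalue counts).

Answer: (1, 3, 0)

Derivation:
step 0: pivot -26 → sign −
step 1: pivot -122/13 → sign −
step 2: pivot 2/61 → sign +
step 3: pivot -1 → sign −
signature = (1, 3, 0)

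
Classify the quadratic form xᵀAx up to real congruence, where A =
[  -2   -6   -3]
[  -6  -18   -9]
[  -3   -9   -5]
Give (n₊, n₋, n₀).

step 0: pivot -2 → sign −
step 1: pivot -1/2 → sign −
step 2: row/col 2 already zero → sign 0
signature = (0, 2, 1)

Answer: (0, 2, 1)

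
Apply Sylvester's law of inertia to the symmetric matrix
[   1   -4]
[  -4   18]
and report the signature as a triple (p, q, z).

step 0: pivot 1 → sign +
step 1: pivot 2 → sign +
signature = (2, 0, 0)

Answer: (2, 0, 0)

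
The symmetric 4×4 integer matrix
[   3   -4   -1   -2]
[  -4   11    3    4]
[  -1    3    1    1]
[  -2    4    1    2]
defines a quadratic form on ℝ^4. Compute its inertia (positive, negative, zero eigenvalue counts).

Answer: (4, 0, 0)

Derivation:
step 0: pivot 3 → sign +
step 1: pivot 17/3 → sign +
step 2: pivot 3/17 → sign +
step 3: pivot 1/3 → sign +
signature = (4, 0, 0)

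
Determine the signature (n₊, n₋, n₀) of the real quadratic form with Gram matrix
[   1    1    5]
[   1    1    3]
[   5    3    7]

Answer: (2, 1, 0)

Derivation:
step 0: pivot 1 → sign +
step 1: pivot -18 → sign −
step 2: pivot 2/9 → sign +
signature = (2, 1, 0)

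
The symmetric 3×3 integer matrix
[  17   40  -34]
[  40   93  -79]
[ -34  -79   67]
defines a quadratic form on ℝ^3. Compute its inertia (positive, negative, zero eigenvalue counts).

step 0: pivot 17 → sign +
step 1: pivot -19/17 → sign −
step 2: pivot -2/19 → sign −
signature = (1, 2, 0)

Answer: (1, 2, 0)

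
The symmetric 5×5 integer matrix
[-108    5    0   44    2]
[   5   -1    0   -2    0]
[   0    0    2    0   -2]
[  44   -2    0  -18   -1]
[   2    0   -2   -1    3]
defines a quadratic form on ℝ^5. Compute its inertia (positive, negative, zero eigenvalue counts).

Answer: (2, 3, 0)

Derivation:
step 0: pivot -108 → sign −
step 1: pivot -83/108 → sign −
step 2: pivot 2 → sign +
step 3: pivot -6/83 → sign −
step 4: pivot 3/2 → sign +
signature = (2, 3, 0)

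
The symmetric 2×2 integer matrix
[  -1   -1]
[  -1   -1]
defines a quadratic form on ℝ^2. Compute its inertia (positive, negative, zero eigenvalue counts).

step 0: pivot -1 → sign −
step 1: row/col 1 already zero → sign 0
signature = (0, 1, 1)

Answer: (0, 1, 1)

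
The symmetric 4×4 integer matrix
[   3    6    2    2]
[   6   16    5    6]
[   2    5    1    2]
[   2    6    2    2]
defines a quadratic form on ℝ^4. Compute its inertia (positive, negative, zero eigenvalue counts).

step 0: pivot 3 → sign +
step 1: pivot 4 → sign +
step 2: pivot -7/12 → sign −
step 3: pivot -2/7 → sign −
signature = (2, 2, 0)

Answer: (2, 2, 0)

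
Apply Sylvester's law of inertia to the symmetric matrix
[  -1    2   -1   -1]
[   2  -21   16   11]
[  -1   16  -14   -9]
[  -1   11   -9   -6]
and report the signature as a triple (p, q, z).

Answer: (0, 3, 1)

Derivation:
step 0: pivot -1 → sign −
step 1: pivot -17 → sign −
step 2: pivot -25/17 → sign −
step 3: row/col 3 already zero → sign 0
signature = (0, 3, 1)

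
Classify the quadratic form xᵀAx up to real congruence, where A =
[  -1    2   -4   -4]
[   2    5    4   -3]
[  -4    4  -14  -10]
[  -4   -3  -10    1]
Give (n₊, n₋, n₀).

Answer: (2, 2, 0)

Derivation:
step 0: pivot -1 → sign −
step 1: pivot 9 → sign +
step 2: pivot 2/9 → sign +
step 3: pivot -2 → sign −
signature = (2, 2, 0)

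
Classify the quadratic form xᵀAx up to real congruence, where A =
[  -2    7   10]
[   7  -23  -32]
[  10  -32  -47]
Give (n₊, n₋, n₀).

step 0: pivot -2 → sign −
step 1: pivot 3/2 → sign +
step 2: pivot -3 → sign −
signature = (1, 2, 0)

Answer: (1, 2, 0)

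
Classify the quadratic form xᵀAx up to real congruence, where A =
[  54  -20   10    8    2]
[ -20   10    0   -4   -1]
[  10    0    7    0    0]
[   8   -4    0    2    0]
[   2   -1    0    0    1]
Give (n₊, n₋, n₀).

Answer: (4, 1, 0)

Derivation:
step 0: pivot 54 → sign +
step 1: pivot 70/27 → sign +
step 2: pivot -1/7 → sign −
step 3: pivot 2/5 → sign +
step 4: pivot 1/2 → sign +
signature = (4, 1, 0)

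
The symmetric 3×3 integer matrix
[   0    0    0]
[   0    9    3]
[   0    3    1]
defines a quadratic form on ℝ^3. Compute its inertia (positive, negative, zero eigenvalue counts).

Answer: (1, 0, 2)

Derivation:
step 0: pivot 9 → sign +
step 1: row/col 1 already zero → sign 0
step 2: row/col 2 already zero → sign 0
signature = (1, 0, 2)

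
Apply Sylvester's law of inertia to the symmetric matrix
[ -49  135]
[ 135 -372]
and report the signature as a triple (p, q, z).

step 0: pivot -49 → sign −
step 1: pivot -3/49 → sign −
signature = (0, 2, 0)

Answer: (0, 2, 0)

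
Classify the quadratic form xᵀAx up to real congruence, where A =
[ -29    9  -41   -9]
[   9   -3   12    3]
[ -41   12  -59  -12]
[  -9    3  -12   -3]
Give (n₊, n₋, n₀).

step 0: pivot -29 → sign −
step 1: pivot -6/29 → sign −
step 2: pivot 3/2 → sign +
step 3: row/col 3 already zero → sign 0
signature = (1, 2, 1)

Answer: (1, 2, 1)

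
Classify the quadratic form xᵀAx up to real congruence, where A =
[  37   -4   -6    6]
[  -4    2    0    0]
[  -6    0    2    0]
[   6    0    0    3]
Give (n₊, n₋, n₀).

step 0: pivot 37 → sign +
step 1: pivot 58/37 → sign +
step 2: pivot 22/29 → sign +
step 3: pivot -3/11 → sign −
signature = (3, 1, 0)

Answer: (3, 1, 0)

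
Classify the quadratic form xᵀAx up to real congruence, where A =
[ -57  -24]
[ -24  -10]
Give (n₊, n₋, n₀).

step 0: pivot -57 → sign −
step 1: pivot 2/19 → sign +
signature = (1, 1, 0)

Answer: (1, 1, 0)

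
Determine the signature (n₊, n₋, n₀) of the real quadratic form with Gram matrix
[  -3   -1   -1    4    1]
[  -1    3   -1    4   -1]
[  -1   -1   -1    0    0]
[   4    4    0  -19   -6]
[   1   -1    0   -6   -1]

step 0: pivot -3 → sign −
step 1: pivot 10/3 → sign +
step 2: pivot -4/5 → sign −
step 3: pivot -15 → sign −
step 4: pivot -3/20 → sign −
signature = (1, 4, 0)

Answer: (1, 4, 0)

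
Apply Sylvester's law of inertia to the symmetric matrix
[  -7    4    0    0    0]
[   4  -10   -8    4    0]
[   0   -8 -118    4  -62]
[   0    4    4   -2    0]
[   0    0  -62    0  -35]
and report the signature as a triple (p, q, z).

step 0: pivot -7 → sign −
step 1: pivot -54/7 → sign −
step 2: pivot -2962/27 → sign −
step 3: pivot 110/1481 → sign +
step 4: pivot -3/55 → sign −
signature = (1, 4, 0)

Answer: (1, 4, 0)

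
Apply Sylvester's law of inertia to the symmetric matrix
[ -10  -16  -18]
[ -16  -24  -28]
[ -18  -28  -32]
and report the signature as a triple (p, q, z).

step 0: pivot -10 → sign −
step 1: pivot 8/5 → sign +
step 2: row/col 2 already zero → sign 0
signature = (1, 1, 1)

Answer: (1, 1, 1)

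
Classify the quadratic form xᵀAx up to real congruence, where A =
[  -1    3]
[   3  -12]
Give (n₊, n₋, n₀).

Answer: (0, 2, 0)

Derivation:
step 0: pivot -1 → sign −
step 1: pivot -3 → sign −
signature = (0, 2, 0)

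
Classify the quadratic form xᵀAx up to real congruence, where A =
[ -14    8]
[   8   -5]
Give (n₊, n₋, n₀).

Answer: (0, 2, 0)

Derivation:
step 0: pivot -14 → sign −
step 1: pivot -3/7 → sign −
signature = (0, 2, 0)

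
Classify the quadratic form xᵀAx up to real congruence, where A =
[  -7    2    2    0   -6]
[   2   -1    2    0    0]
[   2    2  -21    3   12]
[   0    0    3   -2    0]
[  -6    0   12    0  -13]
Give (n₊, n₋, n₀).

step 0: pivot -7 → sign −
step 1: pivot -3/7 → sign −
step 2: pivot -5 → sign −
step 3: pivot -1/5 → sign −
step 4: pivot -1 → sign −
signature = (0, 5, 0)

Answer: (0, 5, 0)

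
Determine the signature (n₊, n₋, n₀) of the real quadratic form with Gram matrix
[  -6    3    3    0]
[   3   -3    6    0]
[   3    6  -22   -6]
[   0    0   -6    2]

step 0: pivot -6 → sign −
step 1: pivot -3/2 → sign −
step 2: pivot 17 → sign +
step 3: pivot -2/17 → sign −
signature = (1, 3, 0)

Answer: (1, 3, 0)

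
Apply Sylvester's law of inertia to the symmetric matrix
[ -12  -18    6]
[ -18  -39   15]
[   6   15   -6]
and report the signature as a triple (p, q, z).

Answer: (0, 2, 1)

Derivation:
step 0: pivot -12 → sign −
step 1: pivot -12 → sign −
step 2: row/col 2 already zero → sign 0
signature = (0, 2, 1)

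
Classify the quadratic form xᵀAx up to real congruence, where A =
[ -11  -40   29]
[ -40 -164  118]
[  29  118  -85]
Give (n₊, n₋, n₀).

step 0: pivot -11 → sign −
step 1: pivot -204/11 → sign −
step 2: pivot -1/17 → sign −
signature = (0, 3, 0)

Answer: (0, 3, 0)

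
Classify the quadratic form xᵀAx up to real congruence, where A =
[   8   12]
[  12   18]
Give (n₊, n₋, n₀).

step 0: pivot 8 → sign +
step 1: row/col 1 already zero → sign 0
signature = (1, 0, 1)

Answer: (1, 0, 1)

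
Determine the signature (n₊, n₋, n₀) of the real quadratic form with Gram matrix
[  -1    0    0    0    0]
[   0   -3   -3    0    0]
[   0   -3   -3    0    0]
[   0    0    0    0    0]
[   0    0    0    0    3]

Answer: (1, 2, 2)

Derivation:
step 0: pivot -1 → sign −
step 1: pivot -3 → sign −
step 2: pivot 3 → sign +
step 3: row/col 3 already zero → sign 0
step 4: row/col 4 already zero → sign 0
signature = (1, 2, 2)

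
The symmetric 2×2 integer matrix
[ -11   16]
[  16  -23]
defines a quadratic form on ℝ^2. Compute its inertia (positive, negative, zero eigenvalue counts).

Answer: (1, 1, 0)

Derivation:
step 0: pivot -11 → sign −
step 1: pivot 3/11 → sign +
signature = (1, 1, 0)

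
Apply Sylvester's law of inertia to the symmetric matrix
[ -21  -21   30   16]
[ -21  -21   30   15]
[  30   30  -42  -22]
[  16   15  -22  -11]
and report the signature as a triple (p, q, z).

step 0: pivot -21 → sign −
step 1: pivot 6/7 → sign +
step 2: pivot 1/3 → sign +
step 3: pivot -3 → sign −
signature = (2, 2, 0)

Answer: (2, 2, 0)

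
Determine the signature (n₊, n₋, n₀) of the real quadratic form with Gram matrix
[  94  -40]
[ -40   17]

step 0: pivot 94 → sign +
step 1: pivot -1/47 → sign −
signature = (1, 1, 0)

Answer: (1, 1, 0)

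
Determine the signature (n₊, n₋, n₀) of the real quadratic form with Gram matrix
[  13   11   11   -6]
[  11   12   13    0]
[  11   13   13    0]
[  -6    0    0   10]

Answer: (3, 1, 0)

Derivation:
step 0: pivot 13 → sign +
step 1: pivot 35/13 → sign +
step 2: pivot -48/35 → sign −
step 3: pivot 1/4 → sign +
signature = (3, 1, 0)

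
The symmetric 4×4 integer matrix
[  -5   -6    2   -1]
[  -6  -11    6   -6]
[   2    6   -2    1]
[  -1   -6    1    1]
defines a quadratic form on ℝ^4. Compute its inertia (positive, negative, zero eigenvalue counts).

Answer: (2, 2, 0)

Derivation:
step 0: pivot -5 → sign −
step 1: pivot -19/5 → sign −
step 2: pivot 42/19 → sign +
step 3: pivot 3/14 → sign +
signature = (2, 2, 0)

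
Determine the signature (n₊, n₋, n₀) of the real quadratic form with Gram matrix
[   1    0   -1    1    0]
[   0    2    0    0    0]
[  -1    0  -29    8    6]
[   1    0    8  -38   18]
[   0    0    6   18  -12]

Answer: (2, 2, 1)

Derivation:
step 0: pivot 1 → sign +
step 1: pivot 2 → sign +
step 2: pivot -30 → sign −
step 3: pivot -363/10 → sign −
step 4: row/col 4 already zero → sign 0
signature = (2, 2, 1)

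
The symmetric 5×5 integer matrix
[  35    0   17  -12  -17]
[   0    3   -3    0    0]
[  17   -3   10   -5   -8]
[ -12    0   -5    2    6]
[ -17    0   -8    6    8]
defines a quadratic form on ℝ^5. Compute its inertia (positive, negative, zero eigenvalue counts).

Answer: (2, 3, 0)

Derivation:
step 0: pivot 35 → sign +
step 1: pivot 3 → sign +
step 2: pivot -44/35 → sign −
step 3: pivot -69/44 → sign −
step 4: pivot -3/23 → sign −
signature = (2, 3, 0)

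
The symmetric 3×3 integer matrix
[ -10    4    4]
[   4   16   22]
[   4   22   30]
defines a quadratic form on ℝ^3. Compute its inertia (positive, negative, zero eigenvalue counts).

step 0: pivot -10 → sign −
step 1: pivot 88/5 → sign +
step 2: pivot -1/22 → sign −
signature = (1, 2, 0)

Answer: (1, 2, 0)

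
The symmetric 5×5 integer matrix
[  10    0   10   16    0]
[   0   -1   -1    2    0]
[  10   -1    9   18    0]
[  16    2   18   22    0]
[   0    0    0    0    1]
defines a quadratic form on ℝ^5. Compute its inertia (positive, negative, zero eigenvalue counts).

Answer: (3, 1, 1)

Derivation:
step 0: pivot 10 → sign +
step 1: pivot -1 → sign −
step 2: pivot 2/5 → sign +
step 3: pivot 1 → sign +
step 4: row/col 4 already zero → sign 0
signature = (3, 1, 1)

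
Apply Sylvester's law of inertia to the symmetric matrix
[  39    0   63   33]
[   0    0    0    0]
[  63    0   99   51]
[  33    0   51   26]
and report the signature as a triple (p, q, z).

Answer: (1, 1, 2)

Derivation:
step 0: pivot 39 → sign +
step 1: pivot -36/13 → sign −
step 2: row/col 2 already zero → sign 0
step 3: row/col 3 already zero → sign 0
signature = (1, 1, 2)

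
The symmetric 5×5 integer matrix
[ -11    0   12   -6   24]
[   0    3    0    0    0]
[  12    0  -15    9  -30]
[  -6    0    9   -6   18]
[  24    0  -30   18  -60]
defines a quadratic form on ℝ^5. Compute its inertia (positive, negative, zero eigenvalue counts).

Answer: (2, 2, 1)

Derivation:
step 0: pivot -11 → sign −
step 1: pivot 3 → sign +
step 2: pivot -21/11 → sign −
step 3: pivot 3/7 → sign +
step 4: row/col 4 already zero → sign 0
signature = (2, 2, 1)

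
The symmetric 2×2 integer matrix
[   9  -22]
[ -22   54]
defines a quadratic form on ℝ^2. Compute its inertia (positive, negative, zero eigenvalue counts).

step 0: pivot 9 → sign +
step 1: pivot 2/9 → sign +
signature = (2, 0, 0)

Answer: (2, 0, 0)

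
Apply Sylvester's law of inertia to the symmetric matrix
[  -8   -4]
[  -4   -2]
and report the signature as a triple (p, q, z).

Answer: (0, 1, 1)

Derivation:
step 0: pivot -8 → sign −
step 1: row/col 1 already zero → sign 0
signature = (0, 1, 1)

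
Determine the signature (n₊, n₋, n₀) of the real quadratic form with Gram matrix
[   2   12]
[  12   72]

step 0: pivot 2 → sign +
step 1: row/col 1 already zero → sign 0
signature = (1, 0, 1)

Answer: (1, 0, 1)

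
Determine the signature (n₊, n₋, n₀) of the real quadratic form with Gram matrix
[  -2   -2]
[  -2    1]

step 0: pivot -2 → sign −
step 1: pivot 3 → sign +
signature = (1, 1, 0)

Answer: (1, 1, 0)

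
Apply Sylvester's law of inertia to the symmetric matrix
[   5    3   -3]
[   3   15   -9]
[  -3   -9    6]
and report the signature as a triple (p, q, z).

step 0: pivot 5 → sign +
step 1: pivot 66/5 → sign +
step 2: pivot 3/11 → sign +
signature = (3, 0, 0)

Answer: (3, 0, 0)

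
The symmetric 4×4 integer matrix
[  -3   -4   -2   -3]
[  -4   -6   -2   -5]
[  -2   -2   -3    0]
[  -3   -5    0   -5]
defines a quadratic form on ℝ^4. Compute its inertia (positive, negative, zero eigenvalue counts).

step 0: pivot -3 → sign −
step 1: pivot -2/3 → sign −
step 2: pivot -1 → sign −
step 3: pivot 1/2 → sign +
signature = (1, 3, 0)

Answer: (1, 3, 0)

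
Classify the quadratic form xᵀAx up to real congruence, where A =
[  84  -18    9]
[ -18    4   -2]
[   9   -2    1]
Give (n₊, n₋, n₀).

Answer: (2, 0, 1)

Derivation:
step 0: pivot 84 → sign +
step 1: pivot 1/7 → sign +
step 2: row/col 2 already zero → sign 0
signature = (2, 0, 1)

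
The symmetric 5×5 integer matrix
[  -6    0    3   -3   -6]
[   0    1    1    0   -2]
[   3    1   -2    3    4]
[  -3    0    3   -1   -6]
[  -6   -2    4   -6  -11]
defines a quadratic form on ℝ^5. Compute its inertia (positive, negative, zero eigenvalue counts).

Answer: (2, 3, 0)

Derivation:
step 0: pivot -6 → sign −
step 1: pivot 1 → sign +
step 2: pivot -3/2 → sign −
step 3: pivot 2 → sign +
step 4: pivot -3 → sign −
signature = (2, 3, 0)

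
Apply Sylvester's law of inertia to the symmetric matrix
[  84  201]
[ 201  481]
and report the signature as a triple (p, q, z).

Answer: (2, 0, 0)

Derivation:
step 0: pivot 84 → sign +
step 1: pivot 1/28 → sign +
signature = (2, 0, 0)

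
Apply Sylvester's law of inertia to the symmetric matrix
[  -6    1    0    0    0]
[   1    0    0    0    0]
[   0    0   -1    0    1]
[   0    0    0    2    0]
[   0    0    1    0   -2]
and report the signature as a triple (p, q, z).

Answer: (2, 3, 0)

Derivation:
step 0: pivot -6 → sign −
step 1: pivot 1/6 → sign +
step 2: pivot -1 → sign −
step 3: pivot 2 → sign +
step 4: pivot -1 → sign −
signature = (2, 3, 0)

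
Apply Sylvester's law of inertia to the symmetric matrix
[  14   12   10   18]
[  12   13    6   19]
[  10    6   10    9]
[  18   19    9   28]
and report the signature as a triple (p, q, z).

Answer: (3, 1, 0)

Derivation:
step 0: pivot 14 → sign +
step 1: pivot 19/7 → sign +
step 2: pivot 8/19 → sign +
step 3: pivot -3/8 → sign −
signature = (3, 1, 0)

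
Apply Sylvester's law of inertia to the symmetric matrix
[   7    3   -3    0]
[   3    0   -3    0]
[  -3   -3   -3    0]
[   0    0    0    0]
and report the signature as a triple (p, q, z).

step 0: pivot 7 → sign +
step 1: pivot -9/7 → sign −
step 2: pivot -2 → sign −
step 3: row/col 3 already zero → sign 0
signature = (1, 2, 1)

Answer: (1, 2, 1)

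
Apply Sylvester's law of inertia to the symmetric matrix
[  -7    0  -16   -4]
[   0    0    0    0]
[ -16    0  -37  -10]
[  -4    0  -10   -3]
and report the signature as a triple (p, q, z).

Answer: (1, 2, 1)

Derivation:
step 0: pivot -7 → sign −
step 1: pivot -3/7 → sign −
step 2: pivot 1 → sign +
step 3: row/col 3 already zero → sign 0
signature = (1, 2, 1)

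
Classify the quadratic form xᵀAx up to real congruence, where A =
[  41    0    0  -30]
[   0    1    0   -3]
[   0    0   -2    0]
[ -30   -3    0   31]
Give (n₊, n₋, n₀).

Answer: (3, 1, 0)

Derivation:
step 0: pivot 41 → sign +
step 1: pivot 1 → sign +
step 2: pivot -2 → sign −
step 3: pivot 2/41 → sign +
signature = (3, 1, 0)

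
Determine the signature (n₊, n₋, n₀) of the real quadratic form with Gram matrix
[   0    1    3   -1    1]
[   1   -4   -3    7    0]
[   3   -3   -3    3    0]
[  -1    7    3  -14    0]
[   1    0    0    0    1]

step 0: pivot -4 → sign −
step 1: pivot 1/4 → sign +
step 2: pivot -21 → sign −
step 3: pivot -1/7 → sign −
step 4: pivot 6 → sign +
signature = (2, 3, 0)

Answer: (2, 3, 0)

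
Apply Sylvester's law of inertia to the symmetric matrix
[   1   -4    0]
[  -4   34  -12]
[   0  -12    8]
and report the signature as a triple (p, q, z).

step 0: pivot 1 → sign +
step 1: pivot 18 → sign +
step 2: row/col 2 already zero → sign 0
signature = (2, 0, 1)

Answer: (2, 0, 1)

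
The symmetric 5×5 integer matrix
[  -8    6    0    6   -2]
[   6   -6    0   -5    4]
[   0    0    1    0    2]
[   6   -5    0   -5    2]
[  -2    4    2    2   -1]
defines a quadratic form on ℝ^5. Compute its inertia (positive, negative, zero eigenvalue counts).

step 0: pivot -8 → sign −
step 1: pivot -3/2 → sign −
step 2: pivot 1 → sign +
step 3: pivot -1/3 → sign −
step 4: row/col 4 already zero → sign 0
signature = (1, 3, 1)

Answer: (1, 3, 1)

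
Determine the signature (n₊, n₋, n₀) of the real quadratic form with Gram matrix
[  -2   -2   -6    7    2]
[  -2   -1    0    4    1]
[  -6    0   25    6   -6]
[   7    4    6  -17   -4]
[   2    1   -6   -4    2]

step 0: pivot -2 → sign −
step 1: pivot 1 → sign +
step 2: pivot 7 → sign +
step 3: pivot -39/14 → sign −
step 4: pivot 3/13 → sign +
signature = (3, 2, 0)

Answer: (3, 2, 0)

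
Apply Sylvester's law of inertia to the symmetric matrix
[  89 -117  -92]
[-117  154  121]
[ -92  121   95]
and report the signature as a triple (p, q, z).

Answer: (2, 1, 0)

Derivation:
step 0: pivot 89 → sign +
step 1: pivot 17/89 → sign +
step 2: pivot -2/17 → sign −
signature = (2, 1, 0)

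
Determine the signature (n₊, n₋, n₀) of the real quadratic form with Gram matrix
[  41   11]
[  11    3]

Answer: (2, 0, 0)

Derivation:
step 0: pivot 41 → sign +
step 1: pivot 2/41 → sign +
signature = (2, 0, 0)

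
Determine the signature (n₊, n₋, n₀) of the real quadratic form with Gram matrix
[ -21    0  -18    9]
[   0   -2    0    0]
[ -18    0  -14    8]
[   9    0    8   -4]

Answer: (1, 3, 0)

Derivation:
step 0: pivot -21 → sign −
step 1: pivot -2 → sign −
step 2: pivot 10/7 → sign +
step 3: pivot -1/5 → sign −
signature = (1, 3, 0)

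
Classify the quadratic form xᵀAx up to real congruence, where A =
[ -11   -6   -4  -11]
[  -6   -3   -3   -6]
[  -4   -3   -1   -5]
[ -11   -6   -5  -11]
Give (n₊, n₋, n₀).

Answer: (2, 2, 0)

Derivation:
step 0: pivot -11 → sign −
step 1: pivot 3/11 → sign +
step 2: pivot -2 → sign −
step 3: pivot 1/2 → sign +
signature = (2, 2, 0)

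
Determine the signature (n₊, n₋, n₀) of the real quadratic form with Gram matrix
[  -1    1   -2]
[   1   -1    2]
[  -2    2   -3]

step 0: pivot -1 → sign −
step 1: pivot 1 → sign +
step 2: row/col 2 already zero → sign 0
signature = (1, 1, 1)

Answer: (1, 1, 1)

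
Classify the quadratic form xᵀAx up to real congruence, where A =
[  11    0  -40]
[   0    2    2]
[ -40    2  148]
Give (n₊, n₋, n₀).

Answer: (3, 0, 0)

Derivation:
step 0: pivot 11 → sign +
step 1: pivot 2 → sign +
step 2: pivot 6/11 → sign +
signature = (3, 0, 0)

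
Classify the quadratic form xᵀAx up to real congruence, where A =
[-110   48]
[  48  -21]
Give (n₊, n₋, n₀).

step 0: pivot -110 → sign −
step 1: pivot -3/55 → sign −
signature = (0, 2, 0)

Answer: (0, 2, 0)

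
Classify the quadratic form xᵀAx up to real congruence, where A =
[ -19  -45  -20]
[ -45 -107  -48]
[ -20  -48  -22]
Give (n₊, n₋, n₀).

step 0: pivot -19 → sign −
step 1: pivot -8/19 → sign −
step 2: row/col 2 already zero → sign 0
signature = (0, 2, 1)

Answer: (0, 2, 1)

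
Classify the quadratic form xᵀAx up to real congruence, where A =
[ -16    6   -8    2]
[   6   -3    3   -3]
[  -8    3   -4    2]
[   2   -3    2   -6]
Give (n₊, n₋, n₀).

step 0: pivot -16 → sign −
step 1: pivot -3/4 → sign −
step 2: pivot 1 → sign +
step 3: pivot -1 → sign −
signature = (1, 3, 0)

Answer: (1, 3, 0)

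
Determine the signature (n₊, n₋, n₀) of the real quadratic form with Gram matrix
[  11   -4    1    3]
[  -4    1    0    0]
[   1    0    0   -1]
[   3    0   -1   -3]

step 0: pivot 11 → sign +
step 1: pivot -5/11 → sign −
step 2: pivot 1/5 → sign +
step 3: pivot -2 → sign −
signature = (2, 2, 0)

Answer: (2, 2, 0)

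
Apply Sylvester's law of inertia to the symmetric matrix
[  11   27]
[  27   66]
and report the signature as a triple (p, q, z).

Answer: (1, 1, 0)

Derivation:
step 0: pivot 11 → sign +
step 1: pivot -3/11 → sign −
signature = (1, 1, 0)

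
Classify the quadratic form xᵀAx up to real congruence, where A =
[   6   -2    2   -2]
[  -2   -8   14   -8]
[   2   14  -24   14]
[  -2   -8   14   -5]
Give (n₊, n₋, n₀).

Answer: (3, 1, 0)

Derivation:
step 0: pivot 6 → sign +
step 1: pivot -26/3 → sign −
step 2: pivot 2/13 → sign +
step 3: pivot 3 → sign +
signature = (3, 1, 0)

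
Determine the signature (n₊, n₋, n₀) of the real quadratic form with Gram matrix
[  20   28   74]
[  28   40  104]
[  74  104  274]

Answer: (2, 0, 1)

Derivation:
step 0: pivot 20 → sign +
step 1: pivot 4/5 → sign +
step 2: row/col 2 already zero → sign 0
signature = (2, 0, 1)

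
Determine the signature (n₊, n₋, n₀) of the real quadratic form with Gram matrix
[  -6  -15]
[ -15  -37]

Answer: (1, 1, 0)

Derivation:
step 0: pivot -6 → sign −
step 1: pivot 1/2 → sign +
signature = (1, 1, 0)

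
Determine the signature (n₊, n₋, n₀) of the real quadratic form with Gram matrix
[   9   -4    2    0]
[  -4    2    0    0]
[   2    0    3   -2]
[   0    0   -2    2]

Answer: (3, 1, 0)

Derivation:
step 0: pivot 9 → sign +
step 1: pivot 2/9 → sign +
step 2: pivot -1 → sign −
step 3: pivot 6 → sign +
signature = (3, 1, 0)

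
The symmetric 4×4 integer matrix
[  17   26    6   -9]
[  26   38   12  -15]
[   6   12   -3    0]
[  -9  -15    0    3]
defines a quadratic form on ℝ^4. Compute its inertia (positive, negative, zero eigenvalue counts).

Answer: (2, 2, 0)

Derivation:
step 0: pivot 17 → sign +
step 1: pivot -30/17 → sign −
step 2: pivot -3/5 → sign −
step 3: pivot 3/2 → sign +
signature = (2, 2, 0)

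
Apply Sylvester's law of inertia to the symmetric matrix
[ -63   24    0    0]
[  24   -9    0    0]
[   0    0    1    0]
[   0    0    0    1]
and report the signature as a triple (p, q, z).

step 0: pivot -63 → sign −
step 1: pivot 1/7 → sign +
step 2: pivot 1 → sign +
step 3: pivot 1 → sign +
signature = (3, 1, 0)

Answer: (3, 1, 0)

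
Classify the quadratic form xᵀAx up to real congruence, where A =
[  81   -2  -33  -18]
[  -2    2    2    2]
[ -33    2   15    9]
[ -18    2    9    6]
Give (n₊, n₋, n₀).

Answer: (4, 0, 0)

Derivation:
step 0: pivot 81 → sign +
step 1: pivot 158/81 → sign +
step 2: pivot 66/79 → sign +
step 3: pivot 3/22 → sign +
signature = (4, 0, 0)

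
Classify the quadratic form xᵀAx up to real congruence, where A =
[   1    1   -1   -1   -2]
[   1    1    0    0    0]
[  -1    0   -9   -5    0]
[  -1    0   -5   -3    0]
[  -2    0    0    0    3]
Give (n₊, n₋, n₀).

Answer: (2, 3, 0)

Derivation:
step 0: pivot 1 → sign +
step 1: pivot -10 → sign −
step 2: pivot 1/10 → sign +
step 3: pivot -2 → sign −
step 4: pivot -1 → sign −
signature = (2, 3, 0)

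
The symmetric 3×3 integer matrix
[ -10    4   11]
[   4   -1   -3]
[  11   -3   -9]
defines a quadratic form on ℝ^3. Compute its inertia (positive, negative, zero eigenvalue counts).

Answer: (1, 2, 0)

Derivation:
step 0: pivot -10 → sign −
step 1: pivot 3/5 → sign +
step 2: pivot -1/6 → sign −
signature = (1, 2, 0)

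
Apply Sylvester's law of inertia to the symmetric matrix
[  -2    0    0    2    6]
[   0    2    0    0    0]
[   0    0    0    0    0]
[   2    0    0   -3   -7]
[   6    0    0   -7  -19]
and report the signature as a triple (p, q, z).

Answer: (1, 2, 2)

Derivation:
step 0: pivot -2 → sign −
step 1: pivot 2 → sign +
step 2: pivot -1 → sign −
step 3: row/col 3 already zero → sign 0
step 4: row/col 4 already zero → sign 0
signature = (1, 2, 2)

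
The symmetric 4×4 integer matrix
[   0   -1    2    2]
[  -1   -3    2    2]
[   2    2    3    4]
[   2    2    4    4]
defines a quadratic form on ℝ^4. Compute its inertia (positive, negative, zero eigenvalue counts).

step 0: pivot -3 → sign −
step 1: pivot 1/3 → sign +
step 2: pivot -1 → sign −
step 3: row/col 3 already zero → sign 0
signature = (1, 2, 1)

Answer: (1, 2, 1)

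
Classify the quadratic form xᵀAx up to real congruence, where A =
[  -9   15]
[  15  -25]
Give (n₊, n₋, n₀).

step 0: pivot -9 → sign −
step 1: row/col 1 already zero → sign 0
signature = (0, 1, 1)

Answer: (0, 1, 1)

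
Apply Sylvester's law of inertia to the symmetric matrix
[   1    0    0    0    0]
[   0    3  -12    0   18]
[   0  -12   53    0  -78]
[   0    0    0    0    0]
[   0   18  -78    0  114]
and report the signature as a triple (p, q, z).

Answer: (3, 1, 1)

Derivation:
step 0: pivot 1 → sign +
step 1: pivot 3 → sign +
step 2: pivot 5 → sign +
step 3: pivot -6/5 → sign −
step 4: row/col 4 already zero → sign 0
signature = (3, 1, 1)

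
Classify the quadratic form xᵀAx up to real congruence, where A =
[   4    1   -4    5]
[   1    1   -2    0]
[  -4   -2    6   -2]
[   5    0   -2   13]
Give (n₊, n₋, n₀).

step 0: pivot 4 → sign +
step 1: pivot 3/4 → sign +
step 2: pivot 2/3 → sign +
step 3: pivot 2 → sign +
signature = (4, 0, 0)

Answer: (4, 0, 0)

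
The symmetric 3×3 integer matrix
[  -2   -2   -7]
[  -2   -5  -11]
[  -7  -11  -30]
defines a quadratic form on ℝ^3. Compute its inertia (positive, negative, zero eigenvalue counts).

Answer: (0, 3, 0)

Derivation:
step 0: pivot -2 → sign −
step 1: pivot -3 → sign −
step 2: pivot -1/6 → sign −
signature = (0, 3, 0)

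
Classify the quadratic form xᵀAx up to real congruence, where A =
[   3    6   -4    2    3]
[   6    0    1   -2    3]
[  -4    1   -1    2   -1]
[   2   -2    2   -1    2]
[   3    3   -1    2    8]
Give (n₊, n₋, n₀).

step 0: pivot 3 → sign +
step 1: pivot -12 → sign −
step 2: pivot 5/12 → sign +
step 3: pivot 3/5 → sign +
step 4: pivot 2 → sign +
signature = (4, 1, 0)

Answer: (4, 1, 0)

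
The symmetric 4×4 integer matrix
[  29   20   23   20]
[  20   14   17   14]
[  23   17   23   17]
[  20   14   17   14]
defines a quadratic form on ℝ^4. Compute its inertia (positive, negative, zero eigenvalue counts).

Answer: (2, 1, 1)

Derivation:
step 0: pivot 29 → sign +
step 1: pivot 6/29 → sign +
step 2: pivot -3/2 → sign −
step 3: row/col 3 already zero → sign 0
signature = (2, 1, 1)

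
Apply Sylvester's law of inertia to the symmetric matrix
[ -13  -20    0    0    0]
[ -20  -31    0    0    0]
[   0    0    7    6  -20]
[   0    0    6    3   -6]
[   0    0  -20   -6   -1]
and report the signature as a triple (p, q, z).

step 0: pivot -13 → sign −
step 1: pivot -3/13 → sign −
step 2: pivot 7 → sign +
step 3: pivot -15/7 → sign −
step 4: pivot -1/5 → sign −
signature = (1, 4, 0)

Answer: (1, 4, 0)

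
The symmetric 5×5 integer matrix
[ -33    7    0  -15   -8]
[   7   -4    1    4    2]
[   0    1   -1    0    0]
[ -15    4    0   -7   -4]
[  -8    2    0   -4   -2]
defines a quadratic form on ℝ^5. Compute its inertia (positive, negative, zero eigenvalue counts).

Answer: (1, 4, 0)

Derivation:
step 0: pivot -33 → sign −
step 1: pivot -83/33 → sign −
step 2: pivot -50/83 → sign −
step 3: pivot 13/50 → sign +
step 4: pivot -2/13 → sign −
signature = (1, 4, 0)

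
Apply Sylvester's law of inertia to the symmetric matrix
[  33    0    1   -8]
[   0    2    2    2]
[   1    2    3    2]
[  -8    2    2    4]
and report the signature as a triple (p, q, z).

step 0: pivot 33 → sign +
step 1: pivot 2 → sign +
step 2: pivot 32/33 → sign +
step 3: row/col 3 already zero → sign 0
signature = (3, 0, 1)

Answer: (3, 0, 1)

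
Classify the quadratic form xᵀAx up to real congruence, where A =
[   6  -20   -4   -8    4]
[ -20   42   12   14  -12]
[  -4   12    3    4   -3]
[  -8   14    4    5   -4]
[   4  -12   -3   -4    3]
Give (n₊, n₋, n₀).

step 0: pivot 6 → sign +
step 1: pivot -74/3 → sign −
step 2: pivot 15/37 → sign +
step 3: pivot -1/5 → sign −
step 4: row/col 4 already zero → sign 0
signature = (2, 2, 1)

Answer: (2, 2, 1)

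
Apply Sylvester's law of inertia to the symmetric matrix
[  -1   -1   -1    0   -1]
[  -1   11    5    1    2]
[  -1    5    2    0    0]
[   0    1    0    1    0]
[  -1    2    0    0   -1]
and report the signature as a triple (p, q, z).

step 0: pivot -1 → sign −
step 1: pivot 12 → sign +
step 2: pivot 11/12 → sign +
step 3: pivot -3/11 → sign −
step 4: pivot 2/3 → sign +
signature = (3, 2, 0)

Answer: (3, 2, 0)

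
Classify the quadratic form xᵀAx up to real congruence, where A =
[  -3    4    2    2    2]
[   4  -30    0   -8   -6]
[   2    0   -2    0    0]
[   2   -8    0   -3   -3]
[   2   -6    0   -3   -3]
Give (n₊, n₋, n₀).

Answer: (2, 3, 0)

Derivation:
step 0: pivot -3 → sign −
step 1: pivot -74/3 → sign −
step 2: pivot -14/37 → sign −
step 3: pivot 1 → sign +
step 4: pivot 2/7 → sign +
signature = (2, 3, 0)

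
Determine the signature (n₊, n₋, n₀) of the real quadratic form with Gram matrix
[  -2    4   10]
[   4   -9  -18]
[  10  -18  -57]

step 0: pivot -2 → sign −
step 1: pivot -1 → sign −
step 2: pivot -3 → sign −
signature = (0, 3, 0)

Answer: (0, 3, 0)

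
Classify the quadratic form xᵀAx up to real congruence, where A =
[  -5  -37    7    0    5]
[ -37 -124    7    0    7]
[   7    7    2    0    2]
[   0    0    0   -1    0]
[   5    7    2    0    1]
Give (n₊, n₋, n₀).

step 0: pivot -5 → sign −
step 1: pivot 749/5 → sign +
step 2: pivot -171/107 → sign −
step 3: pivot -1 → sign −
step 4: pivot -1/133 → sign −
signature = (1, 4, 0)

Answer: (1, 4, 0)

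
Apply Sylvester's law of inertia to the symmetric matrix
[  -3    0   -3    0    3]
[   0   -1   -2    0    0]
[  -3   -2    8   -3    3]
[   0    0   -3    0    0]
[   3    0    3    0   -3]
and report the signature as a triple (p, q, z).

Answer: (1, 3, 1)

Derivation:
step 0: pivot -3 → sign −
step 1: pivot -1 → sign −
step 2: pivot 15 → sign +
step 3: pivot -3/5 → sign −
step 4: row/col 4 already zero → sign 0
signature = (1, 3, 1)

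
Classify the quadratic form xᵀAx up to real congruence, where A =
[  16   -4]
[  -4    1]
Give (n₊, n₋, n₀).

step 0: pivot 16 → sign +
step 1: row/col 1 already zero → sign 0
signature = (1, 0, 1)

Answer: (1, 0, 1)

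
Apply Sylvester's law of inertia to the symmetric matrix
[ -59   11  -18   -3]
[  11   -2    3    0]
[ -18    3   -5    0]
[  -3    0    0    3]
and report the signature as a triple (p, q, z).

step 0: pivot -59 → sign −
step 1: pivot 3/59 → sign +
step 2: pivot -2 → sign −
step 3: pivot 3/2 → sign +
signature = (2, 2, 0)

Answer: (2, 2, 0)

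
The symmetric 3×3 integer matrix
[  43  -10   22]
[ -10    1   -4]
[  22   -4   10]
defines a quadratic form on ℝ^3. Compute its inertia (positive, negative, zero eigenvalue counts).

Answer: (1, 2, 0)

Derivation:
step 0: pivot 43 → sign +
step 1: pivot -57/43 → sign −
step 2: pivot -6/19 → sign −
signature = (1, 2, 0)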